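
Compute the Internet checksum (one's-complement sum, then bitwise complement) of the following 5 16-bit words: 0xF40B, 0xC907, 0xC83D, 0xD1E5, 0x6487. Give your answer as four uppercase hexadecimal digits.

4441

One's-complement addition (fold any carry out of bit 15 back into bit 0):
  0xF40B + 0xC907 = 0x1BD12 → wrap carry → 0xBD13
  0xBD13 + 0xC83D = 0x18550 → wrap carry → 0x8551
  0x8551 + 0xD1E5 = 0x15736 → wrap carry → 0x5737
  0x5737 + 0x6487 = 0x0BBBE
One's-complement sum = 0xBBBE.
Checksum = ~0xBBBE & 0xFFFF = 0x4441.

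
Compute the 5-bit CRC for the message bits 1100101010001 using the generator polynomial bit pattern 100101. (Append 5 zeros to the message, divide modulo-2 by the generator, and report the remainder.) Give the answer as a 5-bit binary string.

Append 5 zeros: 110010101000100000. Divide by 100101 (XOR where the leading bit is 1):
  pos 0: 110010 XOR 100101 = 010111
  pos 1: 101111 XOR 100101 = 001010
  pos 3: 101001 XOR 100101 = 001100
  pos 5: 110000 XOR 100101 = 010101
  pos 6: 101010 XOR 100101 = 001111
  pos 8: 111110 XOR 100101 = 011011
  pos 9: 110110 XOR 100101 = 010011
  pos 10: 100110 XOR 100101 = 000011
Remainder (last 5 bits) = 01100. This is the CRC / FCS.

01100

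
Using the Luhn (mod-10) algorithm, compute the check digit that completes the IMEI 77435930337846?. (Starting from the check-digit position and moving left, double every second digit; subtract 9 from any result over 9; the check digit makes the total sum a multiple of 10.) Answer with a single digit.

1

Partial digits right→left: 6 4 8 7 3 3 0 3 9 5 3 4 7 7
Double every second digit counting from the check-digit position (so the 1st, 3rd, 5th, ... of the partial from the right).
  doubled (with −9 where >9): 3 7 6 0 9 6 5 → sum 36
  kept as-is: 4 7 3 3 5 4 7 → sum 33
Total = 36 + 33 = 69.
Check digit = (10 − (69 mod 10)) mod 10 = 1.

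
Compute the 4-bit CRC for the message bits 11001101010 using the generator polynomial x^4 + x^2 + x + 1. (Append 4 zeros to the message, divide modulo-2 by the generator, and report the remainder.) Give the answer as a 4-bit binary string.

Append 4 zeros: 110011010100000. Divide by 10111 (XOR where the leading bit is 1):
  pos 0: 11001 XOR 10111 = 01110
  pos 1: 11101 XOR 10111 = 01010
  pos 2: 10100 XOR 10111 = 00011
  pos 5: 11101 XOR 10111 = 01010
  pos 6: 10100 XOR 10111 = 00011
  pos 9: 11000 XOR 10111 = 01111
  pos 10: 11110 XOR 10111 = 01001
Remainder (last 4 bits) = 1001. This is the CRC / FCS.

1001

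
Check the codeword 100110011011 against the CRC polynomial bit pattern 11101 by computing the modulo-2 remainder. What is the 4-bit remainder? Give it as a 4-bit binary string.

Modulo-2 division of 100110011011 by 11101:
  pos 0: 10011 XOR 11101 = 01110
  pos 1: 11100 XOR 11101 = 00001
  pos 5: 10110 XOR 11101 = 01011
  pos 6: 10111 XOR 11101 = 01010
  pos 7: 10101 XOR 11101 = 01000
Remainder = 1000 (nonzero — an error is detected).

1000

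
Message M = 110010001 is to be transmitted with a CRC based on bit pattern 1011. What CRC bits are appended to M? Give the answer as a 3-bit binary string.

111

Append 3 zeros: 110010001000. Divide by 1011 (XOR where the leading bit is 1):
  pos 0: 1100 XOR 1011 = 0111
  pos 1: 1111 XOR 1011 = 0100
  pos 2: 1000 XOR 1011 = 0011
  pos 4: 1100 XOR 1011 = 0111
  pos 5: 1111 XOR 1011 = 0100
  pos 6: 1000 XOR 1011 = 0011
  pos 8: 1100 XOR 1011 = 0111
Remainder (last 3 bits) = 111. This is the CRC / FCS.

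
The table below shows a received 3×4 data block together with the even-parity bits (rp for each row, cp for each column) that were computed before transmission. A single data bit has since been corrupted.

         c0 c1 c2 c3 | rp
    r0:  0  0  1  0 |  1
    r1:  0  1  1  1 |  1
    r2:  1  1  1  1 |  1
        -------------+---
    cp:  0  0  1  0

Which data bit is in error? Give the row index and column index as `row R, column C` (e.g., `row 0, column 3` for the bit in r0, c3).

Recompute each row's even parity and compare to rp:
  r0: data parity 1, sent rp 1 → ok
  r1: data parity 1, sent rp 1 → ok
  r2: data parity 0, sent rp 1 → mismatch
Recompute each column's even parity and compare to cp:
  c0: data parity 1, sent cp 0 → mismatch
  c1: data parity 0, sent cp 0 → ok
  c2: data parity 1, sent cp 1 → ok
  c3: data parity 0, sent cp 0 → ok
Exactly one row (r2) and one column (c0) fail → the flipped bit is at their intersection.

row 2, column 0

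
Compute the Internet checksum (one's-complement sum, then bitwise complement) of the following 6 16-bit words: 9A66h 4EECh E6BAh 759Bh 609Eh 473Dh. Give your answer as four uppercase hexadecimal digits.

One's-complement addition (fold any carry out of bit 15 back into bit 0):
  0x9A66 + 0x4EEC = 0x0E952
  0xE952 + 0xE6BA = 0x1D00C → wrap carry → 0xD00D
  0xD00D + 0x759B = 0x145A8 → wrap carry → 0x45A9
  0x45A9 + 0x609E = 0x0A647
  0xA647 + 0x473D = 0x0ED84
One's-complement sum = 0xED84.
Checksum = ~0xED84 & 0xFFFF = 0x127B.

127B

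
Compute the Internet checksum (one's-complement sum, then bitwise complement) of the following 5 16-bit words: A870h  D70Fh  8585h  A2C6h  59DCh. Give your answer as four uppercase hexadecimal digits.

FE56

One's-complement addition (fold any carry out of bit 15 back into bit 0):
  0xA870 + 0xD70F = 0x17F7F → wrap carry → 0x7F80
  0x7F80 + 0x8585 = 0x10505 → wrap carry → 0x0506
  0x0506 + 0xA2C6 = 0x0A7CC
  0xA7CC + 0x59DC = 0x101A8 → wrap carry → 0x01A9
One's-complement sum = 0x01A9.
Checksum = ~0x01A9 & 0xFFFF = 0xFE56.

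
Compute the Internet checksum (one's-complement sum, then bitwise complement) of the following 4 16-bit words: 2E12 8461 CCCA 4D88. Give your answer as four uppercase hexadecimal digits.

3339

One's-complement addition (fold any carry out of bit 15 back into bit 0):
  0x2E12 + 0x8461 = 0x0B273
  0xB273 + 0xCCCA = 0x17F3D → wrap carry → 0x7F3E
  0x7F3E + 0x4D88 = 0x0CCC6
One's-complement sum = 0xCCC6.
Checksum = ~0xCCC6 & 0xFFFF = 0x3339.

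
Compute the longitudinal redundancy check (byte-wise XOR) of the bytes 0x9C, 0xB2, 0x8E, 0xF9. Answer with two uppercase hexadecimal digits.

XOR the bytes together:
  start with 0x9C
  0x9C ⊕ 0xB2 = 0x2E
  0x2E ⊕ 0x8E = 0xA0
  0xA0 ⊕ 0xF9 = 0x59

59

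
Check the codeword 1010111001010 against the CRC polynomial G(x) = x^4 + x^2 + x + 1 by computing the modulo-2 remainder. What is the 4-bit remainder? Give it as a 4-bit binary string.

0100

Modulo-2 division of 1010111001010 by 10111:
  pos 0: 10101 XOR 10111 = 00010
  pos 3: 10110 XOR 10111 = 00001
  pos 7: 10101 XOR 10111 = 00010
Remainder = 0100 (nonzero — an error is detected).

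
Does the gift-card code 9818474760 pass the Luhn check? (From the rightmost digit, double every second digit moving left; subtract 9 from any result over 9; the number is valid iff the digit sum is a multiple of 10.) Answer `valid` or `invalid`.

From the right, keep odd positions and double even positions (subtract 9 from any doubled value over 9):
  doubled (positions 2,4,...): 3 8 8 2 9 → sum 30
  kept (positions 1,3,...): 0 7 7 8 8 → sum 30
Total = 60.
60 mod 10 = 0, so the number is valid.

valid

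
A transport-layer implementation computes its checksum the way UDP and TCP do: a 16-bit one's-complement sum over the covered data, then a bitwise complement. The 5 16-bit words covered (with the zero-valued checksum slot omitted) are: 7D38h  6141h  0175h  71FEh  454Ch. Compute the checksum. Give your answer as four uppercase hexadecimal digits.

One's-complement addition (fold any carry out of bit 15 back into bit 0):
  0x7D38 + 0x6141 = 0x0DE79
  0xDE79 + 0x0175 = 0x0DFEE
  0xDFEE + 0x71FE = 0x151EC → wrap carry → 0x51ED
  0x51ED + 0x454C = 0x09739
One's-complement sum = 0x9739.
Checksum = ~0x9739 & 0xFFFF = 0x68C6.

68C6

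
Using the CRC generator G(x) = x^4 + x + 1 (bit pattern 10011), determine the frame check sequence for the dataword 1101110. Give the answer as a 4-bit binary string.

1100

Append 4 zeros: 11011100000. Divide by 10011 (XOR where the leading bit is 1):
  pos 0: 11011 XOR 10011 = 01000
  pos 1: 10001 XOR 10011 = 00010
  pos 4: 10000 XOR 10011 = 00011
Remainder (last 4 bits) = 1100. This is the CRC / FCS.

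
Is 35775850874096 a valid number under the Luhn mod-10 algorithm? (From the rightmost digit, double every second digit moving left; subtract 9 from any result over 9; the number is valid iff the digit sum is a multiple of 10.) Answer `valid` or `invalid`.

From the right, keep odd positions and double even positions (subtract 9 from any doubled value over 9):
  doubled (positions 2,4,...): 9 8 7 1 1 5 6 → sum 37
  kept (positions 1,3,...): 6 0 7 0 8 7 5 → sum 33
Total = 70.
70 mod 10 = 0, so the number is valid.

valid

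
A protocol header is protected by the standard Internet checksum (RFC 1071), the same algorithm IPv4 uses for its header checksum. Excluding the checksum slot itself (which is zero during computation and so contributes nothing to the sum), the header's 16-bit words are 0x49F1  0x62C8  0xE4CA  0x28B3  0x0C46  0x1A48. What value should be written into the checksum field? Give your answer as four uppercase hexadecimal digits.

1F3A

One's-complement addition (fold any carry out of bit 15 back into bit 0):
  0x49F1 + 0x62C8 = 0x0ACB9
  0xACB9 + 0xE4CA = 0x19183 → wrap carry → 0x9184
  0x9184 + 0x28B3 = 0x0BA37
  0xBA37 + 0x0C46 = 0x0C67D
  0xC67D + 0x1A48 = 0x0E0C5
One's-complement sum = 0xE0C5.
Checksum = ~0xE0C5 & 0xFFFF = 0x1F3A.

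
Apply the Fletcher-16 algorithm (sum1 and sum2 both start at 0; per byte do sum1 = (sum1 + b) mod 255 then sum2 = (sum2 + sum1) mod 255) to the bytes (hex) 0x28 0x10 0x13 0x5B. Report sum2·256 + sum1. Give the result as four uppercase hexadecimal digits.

52A6

Running sums (mod 255):
  after byte 0 (0x28): sum1=40, sum2=40
  after byte 1 (0x10): sum1=56, sum2=96
  after byte 2 (0x13): sum1=75, sum2=171
  after byte 3 (0x5B): sum1=166, sum2=82
Checksum = sum2·256 + sum1 = 82·256 + 166 = 21158 = 0x52A6.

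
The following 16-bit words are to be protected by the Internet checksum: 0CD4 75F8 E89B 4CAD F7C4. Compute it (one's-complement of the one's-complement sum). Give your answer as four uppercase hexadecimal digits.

5025

One's-complement addition (fold any carry out of bit 15 back into bit 0):
  0x0CD4 + 0x75F8 = 0x082CC
  0x82CC + 0xE89B = 0x16B67 → wrap carry → 0x6B68
  0x6B68 + 0x4CAD = 0x0B815
  0xB815 + 0xF7C4 = 0x1AFD9 → wrap carry → 0xAFDA
One's-complement sum = 0xAFDA.
Checksum = ~0xAFDA & 0xFFFF = 0x5025.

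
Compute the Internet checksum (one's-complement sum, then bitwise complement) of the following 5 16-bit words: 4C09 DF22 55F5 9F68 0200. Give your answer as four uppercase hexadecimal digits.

One's-complement addition (fold any carry out of bit 15 back into bit 0):
  0x4C09 + 0xDF22 = 0x12B2B → wrap carry → 0x2B2C
  0x2B2C + 0x55F5 = 0x08121
  0x8121 + 0x9F68 = 0x12089 → wrap carry → 0x208A
  0x208A + 0x0200 = 0x0228A
One's-complement sum = 0x228A.
Checksum = ~0x228A & 0xFFFF = 0xDD75.

DD75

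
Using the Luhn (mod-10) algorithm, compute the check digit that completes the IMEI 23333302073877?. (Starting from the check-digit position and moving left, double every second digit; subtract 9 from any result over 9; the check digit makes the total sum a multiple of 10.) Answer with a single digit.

Partial digits right→left: 7 7 8 3 7 0 2 0 3 3 3 3 3 2
Double every second digit counting from the check-digit position (so the 1st, 3rd, 5th, ... of the partial from the right).
  doubled (with −9 where >9): 5 7 5 4 6 6 6 → sum 39
  kept as-is: 7 3 0 0 3 3 2 → sum 18
Total = 39 + 18 = 57.
Check digit = (10 − (57 mod 10)) mod 10 = 3.

3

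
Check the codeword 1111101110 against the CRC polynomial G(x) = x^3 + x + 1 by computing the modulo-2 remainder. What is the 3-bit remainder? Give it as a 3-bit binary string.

000

Modulo-2 division of 1111101110 by 1011:
  pos 0: 1111 XOR 1011 = 0100
  pos 1: 1001 XOR 1011 = 0010
  pos 3: 1001 XOR 1011 = 0010
  pos 5: 1011 XOR 1011 = 0000
Remainder = 000 (zero — the frame passes the CRC check).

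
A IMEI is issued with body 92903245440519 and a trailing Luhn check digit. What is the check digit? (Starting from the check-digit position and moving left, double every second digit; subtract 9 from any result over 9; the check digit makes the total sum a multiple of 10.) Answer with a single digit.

3

Partial digits right→left: 9 1 5 0 4 4 5 4 2 3 0 9 2 9
Double every second digit counting from the check-digit position (so the 1st, 3rd, 5th, ... of the partial from the right).
  doubled (with −9 where >9): 9 1 8 1 4 0 4 → sum 27
  kept as-is: 1 0 4 4 3 9 9 → sum 30
Total = 27 + 30 = 57.
Check digit = (10 − (57 mod 10)) mod 10 = 3.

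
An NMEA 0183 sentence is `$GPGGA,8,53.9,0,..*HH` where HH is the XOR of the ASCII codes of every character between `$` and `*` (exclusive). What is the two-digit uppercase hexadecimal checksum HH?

XOR the ASCII codes of the payload characters:
  'G' = 0x47 → acc = 0x47
  'P' = 0x50 → acc = 0x17
  'G' = 0x47 → acc = 0x50
  'G' = 0x47 → acc = 0x17
  'A' = 0x41 → acc = 0x56
  ',' = 0x2C → acc = 0x7A
  '8' = 0x38 → acc = 0x42
  ',' = 0x2C → acc = 0x6E
  '5' = 0x35 → acc = 0x5B
  '3' = 0x33 → acc = 0x68
  '.' = 0x2E → acc = 0x46
  '9' = 0x39 → acc = 0x7F
  ',' = 0x2C → acc = 0x53
  '0' = 0x30 → acc = 0x63
  ',' = 0x2C → acc = 0x4F
  '.' = 0x2E → acc = 0x61
  '.' = 0x2E → acc = 0x4F
Checksum = 0x4F.

4F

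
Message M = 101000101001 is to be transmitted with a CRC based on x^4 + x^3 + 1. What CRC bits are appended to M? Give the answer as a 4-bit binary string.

Append 4 zeros: 1010001010010000. Divide by 11001 (XOR where the leading bit is 1):
  pos 0: 10100 XOR 11001 = 01101
  pos 1: 11010 XOR 11001 = 00011
  pos 4: 11101 XOR 11001 = 00100
  pos 6: 10000 XOR 11001 = 01001
  pos 7: 10011 XOR 11001 = 01010
  pos 8: 10100 XOR 11001 = 01101
  pos 9: 11010 XOR 11001 = 00011
Remainder (last 4 bits) = 1100. This is the CRC / FCS.

1100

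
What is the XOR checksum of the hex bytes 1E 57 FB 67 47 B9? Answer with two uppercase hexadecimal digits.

2B

XOR the bytes together:
  start with 0x1E
  0x1E ⊕ 0x57 = 0x49
  0x49 ⊕ 0xFB = 0xB2
  0xB2 ⊕ 0x67 = 0xD5
  0xD5 ⊕ 0x47 = 0x92
  0x92 ⊕ 0xB9 = 0x2B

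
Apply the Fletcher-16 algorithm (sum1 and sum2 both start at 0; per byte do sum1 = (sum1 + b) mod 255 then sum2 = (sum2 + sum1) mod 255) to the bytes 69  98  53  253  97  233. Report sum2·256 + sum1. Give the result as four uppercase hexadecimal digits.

0726

Running sums (mod 255):
  after byte 0 (69): sum1=69, sum2=69
  after byte 1 (98): sum1=167, sum2=236
  after byte 2 (53): sum1=220, sum2=201
  after byte 3 (253): sum1=218, sum2=164
  after byte 4 (97): sum1=60, sum2=224
  after byte 5 (233): sum1=38, sum2=7
Checksum = sum2·256 + sum1 = 7·256 + 38 = 1830 = 0x0726.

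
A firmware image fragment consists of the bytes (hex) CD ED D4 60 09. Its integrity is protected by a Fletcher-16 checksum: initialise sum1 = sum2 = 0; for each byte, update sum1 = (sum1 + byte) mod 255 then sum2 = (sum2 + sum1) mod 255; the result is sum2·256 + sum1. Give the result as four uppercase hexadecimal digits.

Running sums (mod 255):
  after byte 0 (CD): sum1=205, sum2=205
  after byte 1 (ED): sum1=187, sum2=137
  after byte 2 (D4): sum1=144, sum2=26
  after byte 3 (60): sum1=240, sum2=11
  after byte 4 (09): sum1=249, sum2=5
Checksum = sum2·256 + sum1 = 5·256 + 249 = 1529 = 0x05F9.

05F9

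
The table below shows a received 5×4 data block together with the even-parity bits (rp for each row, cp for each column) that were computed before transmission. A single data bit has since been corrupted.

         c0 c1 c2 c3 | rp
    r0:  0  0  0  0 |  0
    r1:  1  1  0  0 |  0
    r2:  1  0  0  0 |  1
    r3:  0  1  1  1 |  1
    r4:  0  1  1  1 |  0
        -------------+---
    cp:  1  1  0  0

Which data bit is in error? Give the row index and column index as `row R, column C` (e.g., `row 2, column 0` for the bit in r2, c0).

Recompute each row's even parity and compare to rp:
  r0: data parity 0, sent rp 0 → ok
  r1: data parity 0, sent rp 0 → ok
  r2: data parity 1, sent rp 1 → ok
  r3: data parity 1, sent rp 1 → ok
  r4: data parity 1, sent rp 0 → mismatch
Recompute each column's even parity and compare to cp:
  c0: data parity 0, sent cp 1 → mismatch
  c1: data parity 1, sent cp 1 → ok
  c2: data parity 0, sent cp 0 → ok
  c3: data parity 0, sent cp 0 → ok
Exactly one row (r4) and one column (c0) fail → the flipped bit is at their intersection.

row 4, column 0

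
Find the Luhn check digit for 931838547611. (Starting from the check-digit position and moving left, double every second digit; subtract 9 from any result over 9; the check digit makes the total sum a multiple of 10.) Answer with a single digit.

Partial digits right→left: 1 1 6 7 4 5 8 3 8 1 3 9
Double every second digit counting from the check-digit position (so the 1st, 3rd, 5th, ... of the partial from the right).
  doubled (with −9 where >9): 2 3 8 7 7 6 → sum 33
  kept as-is: 1 7 5 3 1 9 → sum 26
Total = 33 + 26 = 59.
Check digit = (10 − (59 mod 10)) mod 10 = 1.

1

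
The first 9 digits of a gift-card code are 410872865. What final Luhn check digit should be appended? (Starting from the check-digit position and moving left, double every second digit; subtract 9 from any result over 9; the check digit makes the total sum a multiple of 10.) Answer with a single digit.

2

Partial digits right→left: 5 6 8 2 7 8 0 1 4
Double every second digit counting from the check-digit position (so the 1st, 3rd, 5th, ... of the partial from the right).
  doubled (with −9 where >9): 1 7 5 0 8 → sum 21
  kept as-is: 6 2 8 1 → sum 17
Total = 21 + 17 = 38.
Check digit = (10 − (38 mod 10)) mod 10 = 2.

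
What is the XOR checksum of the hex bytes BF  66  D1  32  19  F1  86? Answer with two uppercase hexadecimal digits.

XOR the bytes together:
  start with 0xBF
  0xBF ⊕ 0x66 = 0xD9
  0xD9 ⊕ 0xD1 = 0x08
  0x08 ⊕ 0x32 = 0x3A
  0x3A ⊕ 0x19 = 0x23
  0x23 ⊕ 0xF1 = 0xD2
  0xD2 ⊕ 0x86 = 0x54

54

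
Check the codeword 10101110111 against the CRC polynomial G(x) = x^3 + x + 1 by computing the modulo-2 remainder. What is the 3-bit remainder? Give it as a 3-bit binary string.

Modulo-2 division of 10101110111 by 1011:
  pos 0: 1010 XOR 1011 = 0001
  pos 3: 1111 XOR 1011 = 0100
  pos 4: 1000 XOR 1011 = 0011
  pos 6: 1111 XOR 1011 = 0100
  pos 7: 1001 XOR 1011 = 0010
Remainder = 010 (nonzero — an error is detected).

010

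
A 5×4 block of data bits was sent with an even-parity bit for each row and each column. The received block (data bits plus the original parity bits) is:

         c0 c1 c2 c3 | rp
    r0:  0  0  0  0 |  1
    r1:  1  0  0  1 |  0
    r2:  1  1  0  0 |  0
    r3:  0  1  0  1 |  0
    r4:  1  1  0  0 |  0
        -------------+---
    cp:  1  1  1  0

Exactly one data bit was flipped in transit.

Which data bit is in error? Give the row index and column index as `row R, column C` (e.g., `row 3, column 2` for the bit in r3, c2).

Recompute each row's even parity and compare to rp:
  r0: data parity 0, sent rp 1 → mismatch
  r1: data parity 0, sent rp 0 → ok
  r2: data parity 0, sent rp 0 → ok
  r3: data parity 0, sent rp 0 → ok
  r4: data parity 0, sent rp 0 → ok
Recompute each column's even parity and compare to cp:
  c0: data parity 1, sent cp 1 → ok
  c1: data parity 1, sent cp 1 → ok
  c2: data parity 0, sent cp 1 → mismatch
  c3: data parity 0, sent cp 0 → ok
Exactly one row (r0) and one column (c2) fail → the flipped bit is at their intersection.

row 0, column 2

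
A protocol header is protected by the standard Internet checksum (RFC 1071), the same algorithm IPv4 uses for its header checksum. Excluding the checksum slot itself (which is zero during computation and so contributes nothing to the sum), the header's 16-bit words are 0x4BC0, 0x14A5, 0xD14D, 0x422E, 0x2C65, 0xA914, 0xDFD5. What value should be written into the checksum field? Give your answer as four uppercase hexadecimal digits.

One's-complement addition (fold any carry out of bit 15 back into bit 0):
  0x4BC0 + 0x14A5 = 0x06065
  0x6065 + 0xD14D = 0x131B2 → wrap carry → 0x31B3
  0x31B3 + 0x422E = 0x073E1
  0x73E1 + 0x2C65 = 0x0A046
  0xA046 + 0xA914 = 0x1495A → wrap carry → 0x495B
  0x495B + 0xDFD5 = 0x12930 → wrap carry → 0x2931
One's-complement sum = 0x2931.
Checksum = ~0x2931 & 0xFFFF = 0xD6CE.

D6CE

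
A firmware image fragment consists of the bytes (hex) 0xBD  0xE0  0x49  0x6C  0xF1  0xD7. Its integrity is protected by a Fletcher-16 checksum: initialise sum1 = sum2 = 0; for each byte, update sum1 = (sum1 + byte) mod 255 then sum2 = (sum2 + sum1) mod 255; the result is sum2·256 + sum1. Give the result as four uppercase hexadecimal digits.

FC1E

Running sums (mod 255):
  after byte 0 (0xBD): sum1=189, sum2=189
  after byte 1 (0xE0): sum1=158, sum2=92
  after byte 2 (0x49): sum1=231, sum2=68
  after byte 3 (0x6C): sum1=84, sum2=152
  after byte 4 (0xF1): sum1=70, sum2=222
  after byte 5 (0xD7): sum1=30, sum2=252
Checksum = sum2·256 + sum1 = 252·256 + 30 = 64542 = 0xFC1E.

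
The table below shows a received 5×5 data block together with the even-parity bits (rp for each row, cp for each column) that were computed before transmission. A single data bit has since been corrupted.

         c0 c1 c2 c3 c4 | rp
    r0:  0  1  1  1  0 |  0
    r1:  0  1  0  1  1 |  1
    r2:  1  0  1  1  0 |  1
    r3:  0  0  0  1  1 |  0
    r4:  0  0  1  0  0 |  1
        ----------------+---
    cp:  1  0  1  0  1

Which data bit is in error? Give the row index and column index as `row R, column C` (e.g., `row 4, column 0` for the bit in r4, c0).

row 0, column 4

Recompute each row's even parity and compare to rp:
  r0: data parity 1, sent rp 0 → mismatch
  r1: data parity 1, sent rp 1 → ok
  r2: data parity 1, sent rp 1 → ok
  r3: data parity 0, sent rp 0 → ok
  r4: data parity 1, sent rp 1 → ok
Recompute each column's even parity and compare to cp:
  c0: data parity 1, sent cp 1 → ok
  c1: data parity 0, sent cp 0 → ok
  c2: data parity 1, sent cp 1 → ok
  c3: data parity 0, sent cp 0 → ok
  c4: data parity 0, sent cp 1 → mismatch
Exactly one row (r0) and one column (c4) fail → the flipped bit is at their intersection.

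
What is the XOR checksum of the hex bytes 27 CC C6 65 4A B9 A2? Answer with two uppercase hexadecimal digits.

19

XOR the bytes together:
  start with 0x27
  0x27 ⊕ 0xCC = 0xEB
  0xEB ⊕ 0xC6 = 0x2D
  0x2D ⊕ 0x65 = 0x48
  0x48 ⊕ 0x4A = 0x02
  0x02 ⊕ 0xB9 = 0xBB
  0xBB ⊕ 0xA2 = 0x19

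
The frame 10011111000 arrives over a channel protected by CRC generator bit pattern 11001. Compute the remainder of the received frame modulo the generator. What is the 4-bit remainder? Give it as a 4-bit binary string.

1000

Modulo-2 division of 10011111000 by 11001:
  pos 0: 10011 XOR 11001 = 01010
  pos 1: 10101 XOR 11001 = 01100
  pos 2: 11001 XOR 11001 = 00000
Remainder = 1000 (nonzero — an error is detected).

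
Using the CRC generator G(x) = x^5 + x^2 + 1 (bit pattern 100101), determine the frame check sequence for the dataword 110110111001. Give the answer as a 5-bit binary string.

10101

Append 5 zeros: 11011011100100000. Divide by 100101 (XOR where the leading bit is 1):
  pos 0: 110110 XOR 100101 = 010011
  pos 1: 100111 XOR 100101 = 000010
  pos 5: 101100 XOR 100101 = 001001
  pos 7: 100110 XOR 100101 = 000011
  pos 11: 110000 XOR 100101 = 010101
Remainder (last 5 bits) = 10101. This is the CRC / FCS.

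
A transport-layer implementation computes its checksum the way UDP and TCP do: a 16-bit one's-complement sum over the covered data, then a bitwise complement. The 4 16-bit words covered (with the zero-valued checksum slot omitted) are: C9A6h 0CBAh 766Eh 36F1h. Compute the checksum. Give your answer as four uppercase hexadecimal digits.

One's-complement addition (fold any carry out of bit 15 back into bit 0):
  0xC9A6 + 0x0CBA = 0x0D660
  0xD660 + 0x766E = 0x14CCE → wrap carry → 0x4CCF
  0x4CCF + 0x36F1 = 0x083C0
One's-complement sum = 0x83C0.
Checksum = ~0x83C0 & 0xFFFF = 0x7C3F.

7C3F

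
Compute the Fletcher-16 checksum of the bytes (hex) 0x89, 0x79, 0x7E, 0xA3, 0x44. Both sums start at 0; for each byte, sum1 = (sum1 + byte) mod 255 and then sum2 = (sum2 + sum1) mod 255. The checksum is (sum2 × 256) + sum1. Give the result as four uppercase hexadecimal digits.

Running sums (mod 255):
  after byte 0 (0x89): sum1=137, sum2=137
  after byte 1 (0x79): sum1=3, sum2=140
  after byte 2 (0x7E): sum1=129, sum2=14
  after byte 3 (0xA3): sum1=37, sum2=51
  after byte 4 (0x44): sum1=105, sum2=156
Checksum = sum2·256 + sum1 = 156·256 + 105 = 40041 = 0x9C69.

9C69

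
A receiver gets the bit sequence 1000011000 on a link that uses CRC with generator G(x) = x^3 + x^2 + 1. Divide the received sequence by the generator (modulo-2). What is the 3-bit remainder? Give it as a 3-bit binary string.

Modulo-2 division of 1000011000 by 1101:
  pos 0: 1000 XOR 1101 = 0101
  pos 1: 1010 XOR 1101 = 0111
  pos 2: 1111 XOR 1101 = 0010
  pos 4: 1010 XOR 1101 = 0111
  pos 5: 1110 XOR 1101 = 0011
Remainder = 110 (nonzero — an error is detected).

110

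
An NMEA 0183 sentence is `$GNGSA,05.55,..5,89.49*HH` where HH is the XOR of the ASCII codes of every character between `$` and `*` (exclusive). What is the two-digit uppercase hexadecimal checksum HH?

4C

XOR the ASCII codes of the payload characters:
  'G' = 0x47 → acc = 0x47
  'N' = 0x4E → acc = 0x09
  'G' = 0x47 → acc = 0x4E
  'S' = 0x53 → acc = 0x1D
  'A' = 0x41 → acc = 0x5C
  ',' = 0x2C → acc = 0x70
  '0' = 0x30 → acc = 0x40
  '5' = 0x35 → acc = 0x75
  '.' = 0x2E → acc = 0x5B
  '5' = 0x35 → acc = 0x6E
  '5' = 0x35 → acc = 0x5B
  ',' = 0x2C → acc = 0x77
  '.' = 0x2E → acc = 0x59
  '.' = 0x2E → acc = 0x77
  '5' = 0x35 → acc = 0x42
  ',' = 0x2C → acc = 0x6E
  '8' = 0x38 → acc = 0x56
  '9' = 0x39 → acc = 0x6F
  '.' = 0x2E → acc = 0x41
  '4' = 0x34 → acc = 0x75
  '9' = 0x39 → acc = 0x4C
Checksum = 0x4C.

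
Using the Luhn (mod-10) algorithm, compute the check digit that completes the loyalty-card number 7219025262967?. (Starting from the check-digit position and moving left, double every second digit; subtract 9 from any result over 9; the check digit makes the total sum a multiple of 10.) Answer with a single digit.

2

Partial digits right→left: 7 6 9 2 6 2 5 2 0 9 1 2 7
Double every second digit counting from the check-digit position (so the 1st, 3rd, 5th, ... of the partial from the right).
  doubled (with −9 where >9): 5 9 3 1 0 2 5 → sum 25
  kept as-is: 6 2 2 2 9 2 → sum 23
Total = 25 + 23 = 48.
Check digit = (10 − (48 mod 10)) mod 10 = 2.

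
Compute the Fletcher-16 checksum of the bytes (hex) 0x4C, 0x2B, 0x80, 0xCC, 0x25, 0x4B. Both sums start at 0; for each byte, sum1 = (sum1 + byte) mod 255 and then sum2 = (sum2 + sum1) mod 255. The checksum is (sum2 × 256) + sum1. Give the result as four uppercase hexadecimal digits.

9F35

Running sums (mod 255):
  after byte 0 (0x4C): sum1=76, sum2=76
  after byte 1 (0x2B): sum1=119, sum2=195
  after byte 2 (0x80): sum1=247, sum2=187
  after byte 3 (0xCC): sum1=196, sum2=128
  after byte 4 (0x25): sum1=233, sum2=106
  after byte 5 (0x4B): sum1=53, sum2=159
Checksum = sum2·256 + sum1 = 159·256 + 53 = 40757 = 0x9F35.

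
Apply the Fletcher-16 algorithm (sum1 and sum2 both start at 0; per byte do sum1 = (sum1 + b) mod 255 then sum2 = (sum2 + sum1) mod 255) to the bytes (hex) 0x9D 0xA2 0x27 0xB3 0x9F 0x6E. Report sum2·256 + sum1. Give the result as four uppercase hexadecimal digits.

4429

Running sums (mod 255):
  after byte 0 (0x9D): sum1=157, sum2=157
  after byte 1 (0xA2): sum1=64, sum2=221
  after byte 2 (0x27): sum1=103, sum2=69
  after byte 3 (0xB3): sum1=27, sum2=96
  after byte 4 (0x9F): sum1=186, sum2=27
  after byte 5 (0x6E): sum1=41, sum2=68
Checksum = sum2·256 + sum1 = 68·256 + 41 = 17449 = 0x4429.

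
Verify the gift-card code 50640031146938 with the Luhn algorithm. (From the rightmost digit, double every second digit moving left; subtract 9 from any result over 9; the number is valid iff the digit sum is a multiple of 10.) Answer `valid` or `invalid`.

From the right, keep odd positions and double even positions (subtract 9 from any doubled value over 9):
  doubled (positions 2,4,...): 6 3 2 6 0 3 1 → sum 21
  kept (positions 1,3,...): 8 9 4 1 0 4 0 → sum 26
Total = 47.
47 mod 10 = 7, so the number is invalid.

invalid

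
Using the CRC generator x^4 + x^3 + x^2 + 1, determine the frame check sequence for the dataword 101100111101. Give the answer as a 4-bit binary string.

1111

Append 4 zeros: 1011001111010000. Divide by 11101 (XOR where the leading bit is 1):
  pos 0: 10110 XOR 11101 = 01011
  pos 1: 10110 XOR 11101 = 01011
  pos 2: 10111 XOR 11101 = 01010
  pos 3: 10101 XOR 11101 = 01000
  pos 4: 10001 XOR 11101 = 01100
  pos 5: 11001 XOR 11101 = 00100
  pos 7: 10001 XOR 11101 = 01100
  pos 8: 11000 XOR 11101 = 00101
  pos 10: 10100 XOR 11101 = 01001
  pos 11: 10010 XOR 11101 = 01111
Remainder (last 4 bits) = 1111. This is the CRC / FCS.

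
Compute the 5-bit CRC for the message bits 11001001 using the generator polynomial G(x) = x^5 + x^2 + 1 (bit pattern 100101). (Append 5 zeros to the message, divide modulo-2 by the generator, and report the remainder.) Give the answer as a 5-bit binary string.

00001

Append 5 zeros: 1100100100000. Divide by 100101 (XOR where the leading bit is 1):
  pos 0: 110010 XOR 100101 = 010111
  pos 1: 101110 XOR 100101 = 001011
  pos 3: 101110 XOR 100101 = 001011
  pos 5: 101100 XOR 100101 = 001001
  pos 7: 100100 XOR 100101 = 000001
Remainder (last 5 bits) = 00001. This is the CRC / FCS.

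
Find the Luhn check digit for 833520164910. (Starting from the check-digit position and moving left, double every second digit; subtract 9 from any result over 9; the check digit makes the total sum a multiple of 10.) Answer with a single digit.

2

Partial digits right→left: 0 1 9 4 6 1 0 2 5 3 3 8
Double every second digit counting from the check-digit position (so the 1st, 3rd, 5th, ... of the partial from the right).
  doubled (with −9 where >9): 0 9 3 0 1 6 → sum 19
  kept as-is: 1 4 1 2 3 8 → sum 19
Total = 19 + 19 = 38.
Check digit = (10 − (38 mod 10)) mod 10 = 2.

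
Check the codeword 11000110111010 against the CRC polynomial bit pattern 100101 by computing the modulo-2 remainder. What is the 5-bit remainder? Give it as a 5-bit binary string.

Modulo-2 division of 11000110111010 by 100101:
  pos 0: 110001 XOR 100101 = 010100
  pos 1: 101001 XOR 100101 = 001100
  pos 3: 110001 XOR 100101 = 010100
  pos 4: 101001 XOR 100101 = 001100
  pos 6: 110010 XOR 100101 = 010111
  pos 7: 101111 XOR 100101 = 001010
Remainder = 10100 (nonzero — an error is detected).

10100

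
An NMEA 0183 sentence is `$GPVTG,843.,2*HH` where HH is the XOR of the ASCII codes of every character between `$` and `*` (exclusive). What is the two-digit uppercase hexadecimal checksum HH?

XOR the ASCII codes of the payload characters:
  'G' = 0x47 → acc = 0x47
  'P' = 0x50 → acc = 0x17
  'V' = 0x56 → acc = 0x41
  'T' = 0x54 → acc = 0x15
  'G' = 0x47 → acc = 0x52
  ',' = 0x2C → acc = 0x7E
  '8' = 0x38 → acc = 0x46
  '4' = 0x34 → acc = 0x72
  '3' = 0x33 → acc = 0x41
  '.' = 0x2E → acc = 0x6F
  ',' = 0x2C → acc = 0x43
  '2' = 0x32 → acc = 0x71
Checksum = 0x71.

71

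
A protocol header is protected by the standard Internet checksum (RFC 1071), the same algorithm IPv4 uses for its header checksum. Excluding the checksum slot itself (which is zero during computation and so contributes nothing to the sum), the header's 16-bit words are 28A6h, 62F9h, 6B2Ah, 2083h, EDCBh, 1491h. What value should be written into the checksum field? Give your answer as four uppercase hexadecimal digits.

E655

One's-complement addition (fold any carry out of bit 15 back into bit 0):
  0x28A6 + 0x62F9 = 0x08B9F
  0x8B9F + 0x6B2A = 0x0F6C9
  0xF6C9 + 0x2083 = 0x1174C → wrap carry → 0x174D
  0x174D + 0xEDCB = 0x10518 → wrap carry → 0x0519
  0x0519 + 0x1491 = 0x019AA
One's-complement sum = 0x19AA.
Checksum = ~0x19AA & 0xFFFF = 0xE655.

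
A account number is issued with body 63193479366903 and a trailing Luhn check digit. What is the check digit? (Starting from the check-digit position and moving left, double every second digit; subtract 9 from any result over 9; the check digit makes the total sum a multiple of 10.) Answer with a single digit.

4

Partial digits right→left: 3 0 9 6 6 3 9 7 4 3 9 1 3 6
Double every second digit counting from the check-digit position (so the 1st, 3rd, 5th, ... of the partial from the right).
  doubled (with −9 where >9): 6 9 3 9 8 9 6 → sum 50
  kept as-is: 0 6 3 7 3 1 6 → sum 26
Total = 50 + 26 = 76.
Check digit = (10 − (76 mod 10)) mod 10 = 4.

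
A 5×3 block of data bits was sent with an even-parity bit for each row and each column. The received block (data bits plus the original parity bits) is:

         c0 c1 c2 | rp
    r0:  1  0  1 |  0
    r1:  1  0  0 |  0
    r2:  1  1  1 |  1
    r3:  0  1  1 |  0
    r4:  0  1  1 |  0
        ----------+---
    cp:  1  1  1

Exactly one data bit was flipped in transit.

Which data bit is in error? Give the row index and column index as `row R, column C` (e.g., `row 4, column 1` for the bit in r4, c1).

Recompute each row's even parity and compare to rp:
  r0: data parity 0, sent rp 0 → ok
  r1: data parity 1, sent rp 0 → mismatch
  r2: data parity 1, sent rp 1 → ok
  r3: data parity 0, sent rp 0 → ok
  r4: data parity 0, sent rp 0 → ok
Recompute each column's even parity and compare to cp:
  c0: data parity 1, sent cp 1 → ok
  c1: data parity 1, sent cp 1 → ok
  c2: data parity 0, sent cp 1 → mismatch
Exactly one row (r1) and one column (c2) fail → the flipped bit is at their intersection.

row 1, column 2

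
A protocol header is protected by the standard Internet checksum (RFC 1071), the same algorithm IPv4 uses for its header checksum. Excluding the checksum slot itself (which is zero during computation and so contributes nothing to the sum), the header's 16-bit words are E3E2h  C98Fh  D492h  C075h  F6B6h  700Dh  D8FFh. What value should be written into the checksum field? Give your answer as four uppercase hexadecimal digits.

One's-complement addition (fold any carry out of bit 15 back into bit 0):
  0xE3E2 + 0xC98F = 0x1AD71 → wrap carry → 0xAD72
  0xAD72 + 0xD492 = 0x18204 → wrap carry → 0x8205
  0x8205 + 0xC075 = 0x1427A → wrap carry → 0x427B
  0x427B + 0xF6B6 = 0x13931 → wrap carry → 0x3932
  0x3932 + 0x700D = 0x0A93F
  0xA93F + 0xD8FF = 0x1823E → wrap carry → 0x823F
One's-complement sum = 0x823F.
Checksum = ~0x823F & 0xFFFF = 0x7DC0.

7DC0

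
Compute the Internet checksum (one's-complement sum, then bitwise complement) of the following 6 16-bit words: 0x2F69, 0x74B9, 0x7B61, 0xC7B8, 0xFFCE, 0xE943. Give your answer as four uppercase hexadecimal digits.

2FB0

One's-complement addition (fold any carry out of bit 15 back into bit 0):
  0x2F69 + 0x74B9 = 0x0A422
  0xA422 + 0x7B61 = 0x11F83 → wrap carry → 0x1F84
  0x1F84 + 0xC7B8 = 0x0E73C
  0xE73C + 0xFFCE = 0x1E70A → wrap carry → 0xE70B
  0xE70B + 0xE943 = 0x1D04E → wrap carry → 0xD04F
One's-complement sum = 0xD04F.
Checksum = ~0xD04F & 0xFFFF = 0x2FB0.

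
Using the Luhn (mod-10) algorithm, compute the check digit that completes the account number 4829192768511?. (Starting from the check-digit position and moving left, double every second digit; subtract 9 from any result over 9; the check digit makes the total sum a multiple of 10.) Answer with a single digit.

Partial digits right→left: 1 1 5 8 6 7 2 9 1 9 2 8 4
Double every second digit counting from the check-digit position (so the 1st, 3rd, 5th, ... of the partial from the right).
  doubled (with −9 where >9): 2 1 3 4 2 4 8 → sum 24
  kept as-is: 1 8 7 9 9 8 → sum 42
Total = 24 + 42 = 66.
Check digit = (10 − (66 mod 10)) mod 10 = 4.

4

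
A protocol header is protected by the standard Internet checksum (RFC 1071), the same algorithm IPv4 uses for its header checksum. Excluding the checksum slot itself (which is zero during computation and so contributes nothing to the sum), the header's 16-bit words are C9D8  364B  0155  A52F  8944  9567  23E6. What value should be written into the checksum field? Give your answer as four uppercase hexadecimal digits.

16C5

One's-complement addition (fold any carry out of bit 15 back into bit 0):
  0xC9D8 + 0x364B = 0x10023 → wrap carry → 0x0024
  0x0024 + 0x0155 = 0x00179
  0x0179 + 0xA52F = 0x0A6A8
  0xA6A8 + 0x8944 = 0x12FEC → wrap carry → 0x2FED
  0x2FED + 0x9567 = 0x0C554
  0xC554 + 0x23E6 = 0x0E93A
One's-complement sum = 0xE93A.
Checksum = ~0xE93A & 0xFFFF = 0x16C5.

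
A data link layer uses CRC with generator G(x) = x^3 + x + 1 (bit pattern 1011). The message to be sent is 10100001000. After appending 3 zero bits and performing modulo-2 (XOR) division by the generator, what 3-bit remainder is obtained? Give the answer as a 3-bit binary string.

Append 3 zeros: 10100001000000. Divide by 1011 (XOR where the leading bit is 1):
  pos 0: 1010 XOR 1011 = 0001
  pos 3: 1000 XOR 1011 = 0011
  pos 5: 1110 XOR 1011 = 0101
  pos 6: 1010 XOR 1011 = 0001
  pos 9: 1000 XOR 1011 = 0011
Remainder (last 3 bits) = 110. This is the CRC / FCS.

110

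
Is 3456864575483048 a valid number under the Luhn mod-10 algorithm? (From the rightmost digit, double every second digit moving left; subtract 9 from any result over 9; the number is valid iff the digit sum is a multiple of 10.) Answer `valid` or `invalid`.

invalid

From the right, keep odd positions and double even positions (subtract 9 from any doubled value over 9):
  doubled (positions 2,4,...): 8 6 8 5 8 7 1 6 → sum 49
  kept (positions 1,3,...): 8 0 8 5 5 6 6 4 → sum 42
Total = 91.
91 mod 10 = 1, so the number is invalid.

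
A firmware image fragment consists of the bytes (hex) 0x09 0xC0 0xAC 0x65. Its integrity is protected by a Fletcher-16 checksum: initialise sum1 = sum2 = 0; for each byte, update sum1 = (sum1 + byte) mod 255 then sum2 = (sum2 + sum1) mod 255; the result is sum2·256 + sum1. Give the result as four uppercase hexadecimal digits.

25DB

Running sums (mod 255):
  after byte 0 (0x09): sum1=9, sum2=9
  after byte 1 (0xC0): sum1=201, sum2=210
  after byte 2 (0xAC): sum1=118, sum2=73
  after byte 3 (0x65): sum1=219, sum2=37
Checksum = sum2·256 + sum1 = 37·256 + 219 = 9691 = 0x25DB.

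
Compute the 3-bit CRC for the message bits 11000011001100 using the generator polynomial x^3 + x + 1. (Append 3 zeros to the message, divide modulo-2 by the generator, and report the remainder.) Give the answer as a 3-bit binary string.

Append 3 zeros: 11000011001100000. Divide by 1011 (XOR where the leading bit is 1):
  pos 0: 1100 XOR 1011 = 0111
  pos 1: 1110 XOR 1011 = 0101
  pos 2: 1010 XOR 1011 = 0001
  pos 5: 1110 XOR 1011 = 0101
  pos 6: 1010 XOR 1011 = 0001
  pos 9: 1110 XOR 1011 = 0101
  pos 10: 1010 XOR 1011 = 0001
  pos 13: 1000 XOR 1011 = 0011
Remainder (last 3 bits) = 011. This is the CRC / FCS.

011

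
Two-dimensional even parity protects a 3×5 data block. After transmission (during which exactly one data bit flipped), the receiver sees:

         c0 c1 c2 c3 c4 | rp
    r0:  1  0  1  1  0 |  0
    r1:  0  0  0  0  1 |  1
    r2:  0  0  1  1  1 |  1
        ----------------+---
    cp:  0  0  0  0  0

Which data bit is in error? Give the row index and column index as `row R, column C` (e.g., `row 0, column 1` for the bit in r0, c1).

Recompute each row's even parity and compare to rp:
  r0: data parity 1, sent rp 0 → mismatch
  r1: data parity 1, sent rp 1 → ok
  r2: data parity 1, sent rp 1 → ok
Recompute each column's even parity and compare to cp:
  c0: data parity 1, sent cp 0 → mismatch
  c1: data parity 0, sent cp 0 → ok
  c2: data parity 0, sent cp 0 → ok
  c3: data parity 0, sent cp 0 → ok
  c4: data parity 0, sent cp 0 → ok
Exactly one row (r0) and one column (c0) fail → the flipped bit is at their intersection.

row 0, column 0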